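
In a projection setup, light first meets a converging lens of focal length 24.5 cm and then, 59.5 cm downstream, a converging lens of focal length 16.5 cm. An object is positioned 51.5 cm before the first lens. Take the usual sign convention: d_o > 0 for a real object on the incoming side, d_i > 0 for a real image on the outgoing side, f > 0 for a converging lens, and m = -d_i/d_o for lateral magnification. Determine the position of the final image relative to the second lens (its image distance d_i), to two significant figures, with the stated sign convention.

-56 cm

Lens 1: 1/d_i1 = 1/f_1 - 1/d_o1 = 1/24.5 - 1/51.5 = 0.02140 cm^-1, so d_i1 = 46.731 cm.
Object distance for lens 2: d_o2 = 59.5 - 46.731 = 12.769 cm.
Lens 2: 1/d_i2 = 1/f_2 - 1/d_o2 = 1/16.5 - 1/(12.769) = -0.01771 cm^-1, so d_i2 = -56.460 cm.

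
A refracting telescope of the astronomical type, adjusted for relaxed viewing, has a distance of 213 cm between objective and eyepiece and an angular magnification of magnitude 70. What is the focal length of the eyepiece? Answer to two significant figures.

3.0 cm

In normal adjustment the tube length equals f_obj + f_eye and |M| = f_obj/f_eye.
So f_obj = 70 f_eye and 70 f_eye + f_eye = 213 cm, giving f_eye = 213/71 = 3.000 cm and f_obj = 210.000 cm.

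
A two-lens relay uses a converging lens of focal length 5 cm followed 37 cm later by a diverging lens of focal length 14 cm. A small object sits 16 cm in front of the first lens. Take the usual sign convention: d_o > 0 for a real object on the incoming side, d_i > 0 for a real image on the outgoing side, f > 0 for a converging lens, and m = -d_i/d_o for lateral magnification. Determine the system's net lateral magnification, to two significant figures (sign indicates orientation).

First lens: d_i1 = 1/(1/5 - 1/16) = 7.273 cm.
m_1 = -(7.273)/16 = -0.4545.
That image sits 29.727 cm in front of the second lens, so d_o2 = 29.727 cm.
Second lens: d_i2 = 1/(1/(-14) - 1/(29.727)) = -9.518 cm.
m_2 = -(-9.518)/(29.727) = 0.3202.
Overall magnification: m = m_1 m_2 = -0.1455.

-0.15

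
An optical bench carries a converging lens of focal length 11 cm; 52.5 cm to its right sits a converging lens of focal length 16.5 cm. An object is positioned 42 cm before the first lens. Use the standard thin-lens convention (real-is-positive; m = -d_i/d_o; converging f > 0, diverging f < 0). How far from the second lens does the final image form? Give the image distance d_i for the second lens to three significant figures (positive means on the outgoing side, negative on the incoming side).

Lens 1: 1/d_i1 = 1/f_1 - 1/d_o1 = 1/11 - 1/42 = 0.06710 cm^-1, so d_i1 = 14.903 cm.
The intermediate image is 14.903 cm to the right of lens 1, so d_o2 = L - d_i1 = 52.5 - 14.903 = 37.597 cm.
Lens 2: 1/d_i2 = 1/f_2 - 1/d_o2 = 1/16.5 - 1/(37.597) = 0.03401 cm^-1, so d_i2 = 29.405 cm.

29.4 cm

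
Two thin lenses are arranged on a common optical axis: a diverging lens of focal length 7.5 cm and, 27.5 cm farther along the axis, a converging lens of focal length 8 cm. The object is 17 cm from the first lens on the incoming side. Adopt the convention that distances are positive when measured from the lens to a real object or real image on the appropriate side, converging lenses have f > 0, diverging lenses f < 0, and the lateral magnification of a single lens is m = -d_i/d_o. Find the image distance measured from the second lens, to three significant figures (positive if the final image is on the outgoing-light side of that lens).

10.6 cm

Lens 1: 1/d_i1 = 1/f_1 - 1/d_o1 = 1/(-7.5) - 1/17 = -0.19216 cm^-1, so d_i1 = -5.204 cm.
With d_i1 < 0 the first image is virtual and lies on the object side; the object distance for lens 2 is d_o2 = 27.5 - (-5.204) = 32.704 cm.
Lens 2: 1/d_i2 = 1/f_2 - 1/d_o2 = 1/8 - 1/(32.704) = 0.09442 cm^-1, so d_i2 = 10.591 cm.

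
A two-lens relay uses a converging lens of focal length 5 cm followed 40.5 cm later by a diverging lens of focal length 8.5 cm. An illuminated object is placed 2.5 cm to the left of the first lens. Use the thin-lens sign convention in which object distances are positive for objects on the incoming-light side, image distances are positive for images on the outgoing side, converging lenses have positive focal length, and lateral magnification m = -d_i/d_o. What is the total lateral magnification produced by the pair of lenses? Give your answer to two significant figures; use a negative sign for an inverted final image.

0.31

First lens: d_i1 = 1/(1/5 - 1/2.5) = -5.000 cm.
m_1 = -(-5.000)/2.5 = 2.0000.
The intermediate image is virtual, 5.000 cm to the left of lens 1, so d_o2 = L - d_i1 = 40.5 - (-5.000) = 45.500 cm.
Second lens: d_i2 = 1/(1/(-8.5) - 1/(45.500)) = -7.162 cm.
m_2 = -(-7.162)/(45.500) = 0.1574.
Overall magnification: m = m_1 m_2 = 0.3148.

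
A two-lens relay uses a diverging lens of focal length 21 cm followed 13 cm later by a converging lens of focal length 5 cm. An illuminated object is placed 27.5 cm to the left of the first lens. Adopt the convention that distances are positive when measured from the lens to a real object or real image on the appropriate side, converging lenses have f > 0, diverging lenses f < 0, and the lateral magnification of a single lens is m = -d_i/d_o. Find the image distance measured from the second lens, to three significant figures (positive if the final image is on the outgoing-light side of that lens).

Applying the thin-lens equation to the first lens, 1/(-21) = 1/27.5 + 1/d_i1, which gives d_i1 = -11.907 cm.
With d_i1 < 0 the first image is virtual and lies on the object side; the object distance for lens 2 is d_o2 = 13 - (-11.907) = 24.907 cm.
Applying the thin-lens equation again with f_2 = 5 cm and d_o2 = 24.907 cm gives d_i2 = 6.256 cm.

6.26 cm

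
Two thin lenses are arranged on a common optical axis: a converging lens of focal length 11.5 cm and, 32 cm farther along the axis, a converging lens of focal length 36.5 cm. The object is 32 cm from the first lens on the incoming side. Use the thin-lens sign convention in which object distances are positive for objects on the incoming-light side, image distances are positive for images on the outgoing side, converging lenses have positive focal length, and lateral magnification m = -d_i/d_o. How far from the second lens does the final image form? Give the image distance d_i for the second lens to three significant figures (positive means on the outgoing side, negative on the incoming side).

Applying the thin-lens equation to the first lens, 1/11.5 = 1/32 + 1/d_i1, which gives d_i1 = 17.951 cm.
That image sits 14.049 cm in front of the second lens, so d_o2 = 14.049 cm.
Applying the thin-lens equation again with f_2 = 36.5 cm and d_o2 = 14.049 cm gives d_i2 = -22.840 cm.

-22.8 cm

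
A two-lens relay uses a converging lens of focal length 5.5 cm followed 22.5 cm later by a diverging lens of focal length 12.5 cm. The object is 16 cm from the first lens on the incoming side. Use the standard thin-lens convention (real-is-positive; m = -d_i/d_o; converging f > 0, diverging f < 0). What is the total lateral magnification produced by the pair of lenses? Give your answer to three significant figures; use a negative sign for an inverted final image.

-0.246

Lens 1: 1/d_i1 = 1/f_1 - 1/d_o1 = 1/5.5 - 1/16 = 0.11932 cm^-1, so d_i1 = 8.381 cm.
m_1 = -(8.381)/16 = -0.5238.
Object distance for lens 2: d_o2 = 22.5 - 8.381 = 14.119 cm.
Lens 2: 1/d_i2 = 1/f_2 - 1/d_o2 = 1/(-12.5) - 1/(14.119) = -0.15083 cm^-1, so d_i2 = -6.630 cm.
m_2 = -(-6.630)/(14.119) = 0.4696.
Total m = m_1 x m_2 = (-0.5238)(0.4696) = -0.2460.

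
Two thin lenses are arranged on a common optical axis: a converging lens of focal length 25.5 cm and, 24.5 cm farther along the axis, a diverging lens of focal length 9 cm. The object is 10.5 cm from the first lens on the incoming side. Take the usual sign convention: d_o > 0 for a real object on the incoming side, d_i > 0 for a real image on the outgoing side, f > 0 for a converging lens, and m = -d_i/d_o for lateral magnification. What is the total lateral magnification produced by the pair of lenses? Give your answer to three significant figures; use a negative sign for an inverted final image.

Lens 1: 1/d_i1 = 1/f_1 - 1/d_o1 = 1/25.5 - 1/10.5 = -0.05602 cm^-1, so d_i1 = -17.850 cm.
m_1 = -(-17.850)/10.5 = 1.7000.
With d_i1 < 0 the first image is virtual and lies on the object side; the object distance for lens 2 is d_o2 = 24.5 - (-17.850) = 42.350 cm.
Lens 2: 1/d_i2 = 1/f_2 - 1/d_o2 = 1/(-9) - 1/(42.350) = -0.13472 cm^-1, so d_i2 = -7.423 cm.
m_2 = -(-7.423)/(42.350) = 0.1753.
The system's lateral magnification is m_1 m_2 = (1.7000)(0.1753) = 0.2980.

0.298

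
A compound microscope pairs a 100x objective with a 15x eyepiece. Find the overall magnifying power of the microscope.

1500

The overall magnification of a compound microscope is the product of the objective and eyepiece magnifications:
M = M_obj x M_eye = 100 x 15 = 1500.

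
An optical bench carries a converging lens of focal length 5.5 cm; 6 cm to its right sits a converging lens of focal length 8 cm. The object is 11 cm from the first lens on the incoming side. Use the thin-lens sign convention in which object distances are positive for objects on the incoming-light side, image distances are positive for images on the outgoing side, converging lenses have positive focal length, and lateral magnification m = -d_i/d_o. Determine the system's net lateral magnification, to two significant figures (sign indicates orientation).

Applying the thin-lens equation to the first lens, 1/5.5 = 1/11 + 1/d_i1, which gives d_i1 = 11.000 cm.
Its lateral magnification is m_1 = -d_i1/d_o1 = -(11.000)/11 = -1.0000.
This image would form 11.000 cm past lens 1, i.e. 5.000 cm beyond lens 2, so it is a virtual object for lens 2: d_o2 = 6 - 11.000 = -5.000 cm.
Applying the thin-lens equation again with f_2 = 8 cm and d_o2 = -5.000 cm gives d_i2 = 3.077 cm.
m_2 = -(3.077)/(-5.000) = 0.6154.
The system's lateral magnification is m_1 m_2 = (-1.0000)(0.6154) = -0.6154.

-0.62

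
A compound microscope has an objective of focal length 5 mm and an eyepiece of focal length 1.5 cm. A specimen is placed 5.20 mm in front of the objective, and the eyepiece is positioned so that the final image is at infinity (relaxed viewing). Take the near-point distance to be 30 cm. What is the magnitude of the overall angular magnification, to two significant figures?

Convert to cm: f_obj = 5 mm = 0.5 cm; d_o = 5.20 mm = 0.52 cm.
Objective: 1/d_i = 1/f_obj - 1/d_o = 1/0.5 - 1/0.52 = 0.07692 cm^-1, so d_i = 13.000 cm.
m_obj = -d_i/d_o = -13.000/0.52 = -25.000.
Eyepiece angular magnification (image at infinity): M_eye = D/f_e = 30/1.5 = 20.000.
Overall M = m_obj x M_eye = (-25.000)(20.000) = -500.00.
|M| = 500.00.

500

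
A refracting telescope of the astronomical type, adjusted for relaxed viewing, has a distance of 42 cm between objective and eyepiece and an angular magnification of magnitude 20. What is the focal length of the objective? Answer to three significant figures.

40.0 cm

In normal adjustment the tube length equals f_obj + f_eye and |M| = f_obj/f_eye.
So f_obj = 20 f_eye and 20 f_eye + f_eye = 42 cm, giving f_eye = 42/21 = 2.000 cm and f_obj = 40.000 cm.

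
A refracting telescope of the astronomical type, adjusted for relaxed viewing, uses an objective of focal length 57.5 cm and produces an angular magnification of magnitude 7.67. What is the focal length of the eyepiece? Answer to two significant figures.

7.5 cm

|M| = f_obj/f_eye, so f_eye = f_obj/|M| = 57.5/7.67 = 7.497 cm.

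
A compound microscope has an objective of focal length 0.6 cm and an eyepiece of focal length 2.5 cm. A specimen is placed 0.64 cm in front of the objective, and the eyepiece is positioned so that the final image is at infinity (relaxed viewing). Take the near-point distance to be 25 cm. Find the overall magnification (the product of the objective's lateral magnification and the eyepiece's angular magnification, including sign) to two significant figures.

Objective: 1/d_i = 1/f_obj - 1/d_o = 1/0.6 - 1/0.64 = 0.10417 cm^-1, so d_i = 9.600 cm.
m_obj = -d_i/d_o = -9.600/0.64 = -15.000.
Eyepiece angular magnification (image at infinity): M_eye = D/f_e = 25/2.5 = 10.000.
Overall M = m_obj x M_eye = (-15.000)(10.000) = -150.00.

-150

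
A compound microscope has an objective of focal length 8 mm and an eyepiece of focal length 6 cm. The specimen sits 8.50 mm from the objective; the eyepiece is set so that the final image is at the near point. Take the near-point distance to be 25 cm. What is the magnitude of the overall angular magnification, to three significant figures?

82.7

Convert to cm: f_obj = 8 mm = 0.8 cm; d_o = 8.50 mm = 0.85 cm.
Objective: 1/d_i = 1/f_obj - 1/d_o = 1/0.8 - 1/0.85 = 0.07353 cm^-1, so d_i = 13.600 cm.
m_obj = -d_i/d_o = -13.600/0.85 = -16.000.
Eyepiece angular magnification (image at near point): M_eye = 1 + D/f_e = 1 + 25/6 = 5.167.
Overall M = m_obj x M_eye = (-16.000)(5.167) = -82.67.
|M| = 82.67.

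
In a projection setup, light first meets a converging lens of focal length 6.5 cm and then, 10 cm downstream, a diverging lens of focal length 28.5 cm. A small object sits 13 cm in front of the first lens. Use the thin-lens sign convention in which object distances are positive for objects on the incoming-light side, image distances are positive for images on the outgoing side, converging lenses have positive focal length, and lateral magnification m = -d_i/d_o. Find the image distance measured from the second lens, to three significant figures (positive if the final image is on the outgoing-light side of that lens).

3.35 cm

Applying the thin-lens equation to the first lens, 1/6.5 = 1/13 + 1/d_i1, which gives d_i1 = 13.000 cm.
This image would form 13.000 cm past lens 1, i.e. 3.000 cm beyond lens 2, so it is a virtual object for lens 2: d_o2 = 10 - 13.000 = -3.000 cm.
Applying the thin-lens equation again with f_2 = -28.5 cm and d_o2 = -3.000 cm gives d_i2 = 3.353 cm.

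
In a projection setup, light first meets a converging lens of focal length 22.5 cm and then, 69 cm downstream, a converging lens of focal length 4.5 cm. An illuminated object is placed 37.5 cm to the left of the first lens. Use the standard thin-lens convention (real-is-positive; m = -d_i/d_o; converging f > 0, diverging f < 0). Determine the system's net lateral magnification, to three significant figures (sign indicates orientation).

0.818

Applying the thin-lens equation to the first lens, 1/22.5 = 1/37.5 + 1/d_i1, which gives d_i1 = 56.250 cm.
Its lateral magnification is m_1 = -d_i1/d_o1 = -(56.250)/37.5 = -1.5000.
That image sits 12.750 cm in front of the second lens, so d_o2 = 12.750 cm.
Applying the thin-lens equation again with f_2 = 4.5 cm and d_o2 = 12.750 cm gives d_i2 = 6.955 cm.
m_2 = -(6.955)/(12.750) = -0.5455.
The system's lateral magnification is m_1 m_2 = (-1.5000)(-0.5455) = 0.8182.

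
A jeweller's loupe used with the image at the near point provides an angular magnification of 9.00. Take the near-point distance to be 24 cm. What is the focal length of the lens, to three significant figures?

3.00 cm

For the image at the near point, M = 1 + D/f.
f = D/(M - 1) = 24/(9.0 - 1) = 3.000 cm.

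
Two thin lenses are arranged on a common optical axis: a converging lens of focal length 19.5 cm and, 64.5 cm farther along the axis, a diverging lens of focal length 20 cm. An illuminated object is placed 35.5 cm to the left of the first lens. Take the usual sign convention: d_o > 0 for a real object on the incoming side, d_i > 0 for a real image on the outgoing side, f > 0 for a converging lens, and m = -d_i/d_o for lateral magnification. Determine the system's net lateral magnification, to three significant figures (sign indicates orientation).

-0.591

Lens 1: 1/d_i1 = 1/f_1 - 1/d_o1 = 1/19.5 - 1/35.5 = 0.02311 cm^-1, so d_i1 = 43.266 cm.
m_1 = -(43.266)/35.5 = -1.2188.
Object distance for lens 2: d_o2 = 64.5 - 43.266 = 21.234 cm.
Lens 2: 1/d_i2 = 1/f_2 - 1/d_o2 = 1/(-20) - 1/(21.234) = -0.09709 cm^-1, so d_i2 = -10.299 cm.
m_2 = -(-10.299)/(21.234) = 0.4850.
The system's lateral magnification is m_1 m_2 = (-1.2188)(0.4850) = -0.5911.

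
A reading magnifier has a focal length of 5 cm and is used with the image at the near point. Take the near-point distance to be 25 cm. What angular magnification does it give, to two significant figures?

6.0

M = 1 + D/f = 1 + 25/5 = 6.000.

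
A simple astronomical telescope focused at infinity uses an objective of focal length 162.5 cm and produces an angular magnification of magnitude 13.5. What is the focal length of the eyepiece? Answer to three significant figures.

12.0 cm

|M| = f_obj/f_eye, so f_eye = f_obj/|M| = 162.5/13.5 = 12.037 cm.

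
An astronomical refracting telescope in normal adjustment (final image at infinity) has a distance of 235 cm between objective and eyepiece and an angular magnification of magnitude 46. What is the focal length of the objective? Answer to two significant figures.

In normal adjustment the tube length equals f_obj + f_eye and |M| = f_obj/f_eye.
So f_obj = 46 f_eye and 46 f_eye + f_eye = 235 cm, giving f_eye = 235/47 = 5.000 cm and f_obj = 230.000 cm.

230 cm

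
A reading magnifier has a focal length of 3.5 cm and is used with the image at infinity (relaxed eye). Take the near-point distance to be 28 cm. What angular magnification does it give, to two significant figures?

8.0

M = D/f = 28/3.5 = 8.000.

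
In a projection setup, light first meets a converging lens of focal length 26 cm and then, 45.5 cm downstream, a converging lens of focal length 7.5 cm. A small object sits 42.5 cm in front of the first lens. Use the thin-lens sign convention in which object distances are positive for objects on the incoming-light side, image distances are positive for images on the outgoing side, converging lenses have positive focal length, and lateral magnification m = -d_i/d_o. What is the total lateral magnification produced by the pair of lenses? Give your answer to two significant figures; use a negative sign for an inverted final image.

First lens: d_i1 = 1/(1/26 - 1/42.5) = 66.970 cm.
m_1 = -(66.970)/42.5 = -1.5758.
This image would form 66.970 cm past lens 1, i.e. 21.470 cm beyond lens 2, so it is a virtual object for lens 2: d_o2 = 45.5 - 66.970 = -21.470 cm.
Second lens: d_i2 = 1/(1/7.5 - 1/(-21.470)) = 5.558 cm.
m_2 = -(5.558)/(-21.470) = 0.2589.
Total m = m_1 x m_2 = (-1.5758)(0.2589) = -0.4079.

-0.41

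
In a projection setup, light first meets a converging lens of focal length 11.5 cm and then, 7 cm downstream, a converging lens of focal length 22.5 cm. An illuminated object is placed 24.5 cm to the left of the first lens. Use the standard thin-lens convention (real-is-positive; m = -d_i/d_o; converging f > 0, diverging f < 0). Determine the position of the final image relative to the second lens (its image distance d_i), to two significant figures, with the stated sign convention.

First lens: d_i1 = 1/(1/11.5 - 1/24.5) = 21.673 cm.
Since 21.673 cm > 7 cm, the first image lies past the second lens and serves as a virtual object: d_o2 = L - d_i1 = -14.673 cm.
Second lens: d_i2 = 1/(1/22.5 - 1/(-14.673)) = 8.881 cm.

8.9 cm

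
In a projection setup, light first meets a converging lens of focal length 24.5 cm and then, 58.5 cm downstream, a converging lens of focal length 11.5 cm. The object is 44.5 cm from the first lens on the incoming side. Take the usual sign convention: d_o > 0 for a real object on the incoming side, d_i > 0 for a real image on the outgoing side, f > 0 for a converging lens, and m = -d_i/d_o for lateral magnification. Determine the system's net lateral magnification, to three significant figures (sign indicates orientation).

Applying the thin-lens equation to the first lens, 1/24.5 = 1/44.5 + 1/d_i1, which gives d_i1 = 54.513 cm.
Its lateral magnification is m_1 = -d_i1/d_o1 = -(54.513)/44.5 = -1.2250.
That image sits 3.987 cm in front of the second lens, so d_o2 = 3.987 cm.
Applying the thin-lens equation again with f_2 = 11.5 cm and d_o2 = 3.987 cm gives d_i2 = -6.104 cm.
m_2 = -(-6.104)/(3.987) = 1.5308.
Total m = m_1 x m_2 = (-1.2250)(1.5308) = -1.8752.

-1.88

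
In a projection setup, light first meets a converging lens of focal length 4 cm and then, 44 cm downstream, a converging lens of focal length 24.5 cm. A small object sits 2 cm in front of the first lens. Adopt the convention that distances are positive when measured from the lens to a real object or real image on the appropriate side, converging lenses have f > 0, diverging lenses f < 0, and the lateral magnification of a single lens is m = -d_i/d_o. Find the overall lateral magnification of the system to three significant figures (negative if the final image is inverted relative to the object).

-2.09

Applying the thin-lens equation to the first lens, 1/4 = 1/2 + 1/d_i1, which gives d_i1 = -4.000 cm.
Its lateral magnification is m_1 = -d_i1/d_o1 = -(-4.000)/2 = 2.0000.
With d_i1 < 0 the first image is virtual and lies on the object side; the object distance for lens 2 is d_o2 = 44 - (-4.000) = 48.000 cm.
Applying the thin-lens equation again with f_2 = 24.5 cm and d_o2 = 48.000 cm gives d_i2 = 50.043 cm.
m_2 = -(50.043)/(48.000) = -1.0426.
Total m = m_1 x m_2 = (2.0000)(-1.0426) = -2.0851.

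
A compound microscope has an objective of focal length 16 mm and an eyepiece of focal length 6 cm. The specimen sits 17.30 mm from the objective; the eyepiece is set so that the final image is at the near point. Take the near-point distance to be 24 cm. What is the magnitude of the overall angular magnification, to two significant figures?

Convert to cm: f_obj = 16 mm = 1.6 cm; d_o = 17.30 mm = 1.73 cm.
Objective: 1/d_i = 1/f_obj - 1/d_o = 1/1.6 - 1/1.73 = 0.04697 cm^-1, so d_i = 21.292 cm.
m_obj = -d_i/d_o = -21.292/1.73 = -12.308.
Eyepiece angular magnification (image at near point): M_eye = 1 + D/f_e = 1 + 24/6 = 5.000.
Overall M = m_obj x M_eye = (-12.308)(5.000) = -61.54.
|M| = 61.54.

62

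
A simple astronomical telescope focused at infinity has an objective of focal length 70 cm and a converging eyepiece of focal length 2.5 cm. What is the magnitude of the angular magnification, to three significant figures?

28.0

|M| = f_obj/|f_eye| = 70/2.5 = 28.000.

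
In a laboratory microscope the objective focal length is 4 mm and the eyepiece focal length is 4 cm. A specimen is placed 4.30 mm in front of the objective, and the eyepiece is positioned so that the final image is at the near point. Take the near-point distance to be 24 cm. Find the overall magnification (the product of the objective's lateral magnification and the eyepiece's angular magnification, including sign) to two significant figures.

Convert to cm: f_obj = 4 mm = 0.4 cm; d_o = 4.30 mm = 0.43 cm.
Objective: 1/d_i = 1/f_obj - 1/d_o = 1/0.4 - 1/0.43 = 0.17442 cm^-1, so d_i = 5.733 cm.
m_obj = -d_i/d_o = -5.733/0.43 = -13.333.
Eyepiece angular magnification (image at near point): M_eye = 1 + D/f_e = 1 + 24/4 = 7.000.
Overall M = m_obj x M_eye = (-13.333)(7.000) = -93.33.

-93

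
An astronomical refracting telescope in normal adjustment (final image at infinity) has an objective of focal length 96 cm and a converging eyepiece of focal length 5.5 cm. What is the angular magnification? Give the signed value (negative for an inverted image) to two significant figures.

-17

M = -f_obj/f_eye = -96/(5.5) = -17.455.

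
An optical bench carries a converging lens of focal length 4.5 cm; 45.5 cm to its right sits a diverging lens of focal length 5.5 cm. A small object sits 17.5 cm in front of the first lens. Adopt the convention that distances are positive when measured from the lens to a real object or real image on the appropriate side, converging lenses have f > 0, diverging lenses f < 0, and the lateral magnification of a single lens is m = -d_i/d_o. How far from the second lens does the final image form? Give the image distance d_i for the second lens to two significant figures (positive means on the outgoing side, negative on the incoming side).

-4.8 cm

Applying the thin-lens equation to the first lens, 1/4.5 = 1/17.5 + 1/d_i1, which gives d_i1 = 6.058 cm.
That image sits 39.442 cm in front of the second lens, so d_o2 = 39.442 cm.
Applying the thin-lens equation again with f_2 = -5.5 cm and d_o2 = 39.442 cm gives d_i2 = -4.827 cm.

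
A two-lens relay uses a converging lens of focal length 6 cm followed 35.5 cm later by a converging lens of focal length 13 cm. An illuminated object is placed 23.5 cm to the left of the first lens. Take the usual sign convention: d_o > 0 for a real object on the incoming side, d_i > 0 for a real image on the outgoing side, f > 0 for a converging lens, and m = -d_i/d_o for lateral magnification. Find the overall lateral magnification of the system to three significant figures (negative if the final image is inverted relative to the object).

First lens: d_i1 = 1/(1/6 - 1/23.5) = 8.057 cm.
m_1 = -(8.057)/23.5 = -0.3429.
Object distance for lens 2: d_o2 = 35.5 - 8.057 = 27.443 cm.
Second lens: d_i2 = 1/(1/13 - 1/(27.443)) = 24.701 cm.
m_2 = -(24.701)/(27.443) = -0.9001.
Overall magnification: m = m_1 m_2 = 0.3086.

0.309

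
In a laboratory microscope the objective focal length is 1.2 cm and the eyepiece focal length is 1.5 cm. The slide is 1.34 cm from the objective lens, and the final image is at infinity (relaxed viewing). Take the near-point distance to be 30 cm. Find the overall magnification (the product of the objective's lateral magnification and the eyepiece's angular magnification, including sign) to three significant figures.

Objective: 1/d_i = 1/f_obj - 1/d_o = 1/1.2 - 1/1.34 = 0.08706 cm^-1, so d_i = 11.486 cm.
m_obj = -d_i/d_o = -11.486/1.34 = -8.571.
Eyepiece angular magnification (image at infinity): M_eye = D/f_e = 30/1.5 = 20.000.
Overall M = m_obj x M_eye = (-8.571)(20.000) = -171.43.

-171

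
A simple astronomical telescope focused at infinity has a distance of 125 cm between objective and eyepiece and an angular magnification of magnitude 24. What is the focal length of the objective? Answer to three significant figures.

120 cm

In normal adjustment the tube length equals f_obj + f_eye and |M| = f_obj/f_eye.
So f_obj = 24 f_eye and 24 f_eye + f_eye = 125 cm, giving f_eye = 125/25 = 5.000 cm and f_obj = 120.000 cm.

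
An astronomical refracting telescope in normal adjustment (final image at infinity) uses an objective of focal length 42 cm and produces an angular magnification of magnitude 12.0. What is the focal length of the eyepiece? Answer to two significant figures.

3.5 cm

|M| = f_obj/f_eye, so f_eye = f_obj/|M| = 42/12.0 = 3.500 cm.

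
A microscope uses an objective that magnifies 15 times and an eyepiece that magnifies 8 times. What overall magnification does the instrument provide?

The overall magnification of a compound microscope is the product of the objective and eyepiece magnifications:
M = M_obj x M_eye = 15 x 8 = 120.

120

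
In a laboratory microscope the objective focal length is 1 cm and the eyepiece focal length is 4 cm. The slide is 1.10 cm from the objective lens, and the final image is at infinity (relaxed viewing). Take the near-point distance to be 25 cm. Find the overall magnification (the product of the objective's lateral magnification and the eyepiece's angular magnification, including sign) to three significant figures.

-62.5

Objective: 1/d_i = 1/f_obj - 1/d_o = 1/1 - 1/1.10 = 0.09091 cm^-1, so d_i = 11.000 cm.
m_obj = -d_i/d_o = -11.000/1.10 = -10.000.
Eyepiece angular magnification (image at infinity): M_eye = D/f_e = 25/4 = 6.250.
Overall M = m_obj x M_eye = (-10.000)(6.250) = -62.50.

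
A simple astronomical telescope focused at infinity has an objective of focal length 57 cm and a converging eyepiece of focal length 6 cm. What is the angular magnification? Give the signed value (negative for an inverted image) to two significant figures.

-9.5

M = -f_obj/f_eye = -57/(6) = -9.500.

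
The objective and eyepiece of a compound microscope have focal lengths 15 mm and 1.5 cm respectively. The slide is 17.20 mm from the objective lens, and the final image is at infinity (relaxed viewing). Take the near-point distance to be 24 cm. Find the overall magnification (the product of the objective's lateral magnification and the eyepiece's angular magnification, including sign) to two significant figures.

-110

Convert to cm: f_obj = 15 mm = 1.5 cm; d_o = 17.20 mm = 1.72 cm.
Objective: 1/d_i = 1/f_obj - 1/d_o = 1/1.5 - 1/1.72 = 0.08527 cm^-1, so d_i = 11.727 cm.
m_obj = -d_i/d_o = -11.727/1.72 = -6.818.
Eyepiece angular magnification (image at infinity): M_eye = D/f_e = 24/1.5 = 16.000.
Overall M = m_obj x M_eye = (-6.818)(16.000) = -109.09.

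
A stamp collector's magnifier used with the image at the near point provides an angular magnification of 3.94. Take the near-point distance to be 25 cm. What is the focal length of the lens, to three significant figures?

8.50 cm

For the image at the near point, M = 1 + D/f.
f = D/(M - 1) = 25/(3.94 - 1) = 8.503 cm.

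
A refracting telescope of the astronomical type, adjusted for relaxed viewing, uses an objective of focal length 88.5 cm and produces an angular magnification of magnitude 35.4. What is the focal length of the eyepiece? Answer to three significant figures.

|M| = f_obj/f_eye, so f_eye = f_obj/|M| = 88.5/35.4 = 2.500 cm.

2.50 cm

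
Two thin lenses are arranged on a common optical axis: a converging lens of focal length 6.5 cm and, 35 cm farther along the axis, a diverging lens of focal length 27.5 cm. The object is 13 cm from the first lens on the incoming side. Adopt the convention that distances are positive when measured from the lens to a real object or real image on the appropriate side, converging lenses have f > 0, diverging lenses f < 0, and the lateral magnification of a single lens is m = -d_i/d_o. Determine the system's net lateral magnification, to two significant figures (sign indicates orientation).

Applying the thin-lens equation to the first lens, 1/6.5 = 1/13 + 1/d_i1, which gives d_i1 = 13.000 cm.
Its lateral magnification is m_1 = -d_i1/d_o1 = -(13.000)/13 = -1.0000.
The intermediate image is 13.000 cm to the right of lens 1, so d_o2 = L - d_i1 = 35 - 13.000 = 22.000 cm.
Applying the thin-lens equation again with f_2 = -27.5 cm and d_o2 = 22.000 cm gives d_i2 = -12.222 cm.
m_2 = -(-12.222)/(22.000) = 0.5556.
The system's lateral magnification is m_1 m_2 = (-1.0000)(0.5556) = -0.5556.

-0.56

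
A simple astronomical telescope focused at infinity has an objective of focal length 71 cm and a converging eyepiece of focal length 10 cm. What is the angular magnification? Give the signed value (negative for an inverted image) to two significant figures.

M = -f_obj/f_eye = -71/(10) = -7.100.

-7.1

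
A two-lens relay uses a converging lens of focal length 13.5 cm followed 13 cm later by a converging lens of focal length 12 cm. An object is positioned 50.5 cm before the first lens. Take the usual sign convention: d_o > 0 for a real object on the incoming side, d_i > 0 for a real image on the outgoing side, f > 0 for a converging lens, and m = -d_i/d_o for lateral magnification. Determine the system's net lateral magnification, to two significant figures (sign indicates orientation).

-0.25

Lens 1: 1/d_i1 = 1/f_1 - 1/d_o1 = 1/13.5 - 1/50.5 = 0.05427 cm^-1, so d_i1 = 18.426 cm.
m_1 = -(18.426)/50.5 = -0.3649.
Since 18.426 cm > 13 cm, the first image lies past the second lens and serves as a virtual object: d_o2 = L - d_i1 = -5.426 cm.
Lens 2: 1/d_i2 = 1/f_2 - 1/d_o2 = 1/12 - 1/(-5.426) = 0.26764 cm^-1, so d_i2 = 3.736 cm.
m_2 = -(3.736)/(-5.426) = 0.6886.
Total m = m_1 x m_2 = (-0.3649)(0.6886) = -0.2513.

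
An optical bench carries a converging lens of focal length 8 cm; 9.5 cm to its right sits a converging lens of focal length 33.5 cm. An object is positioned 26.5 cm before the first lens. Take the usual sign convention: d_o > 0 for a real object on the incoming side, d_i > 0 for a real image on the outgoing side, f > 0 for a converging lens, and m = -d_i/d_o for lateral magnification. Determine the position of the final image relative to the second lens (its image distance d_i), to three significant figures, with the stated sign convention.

1.85 cm

Applying the thin-lens equation to the first lens, 1/8 = 1/26.5 + 1/d_i1, which gives d_i1 = 11.459 cm.
Since 11.459 cm > 9.5 cm, the first image lies past the second lens and serves as a virtual object: d_o2 = L - d_i1 = -1.959 cm.
Applying the thin-lens equation again with f_2 = 33.5 cm and d_o2 = -1.959 cm gives d_i2 = 1.851 cm.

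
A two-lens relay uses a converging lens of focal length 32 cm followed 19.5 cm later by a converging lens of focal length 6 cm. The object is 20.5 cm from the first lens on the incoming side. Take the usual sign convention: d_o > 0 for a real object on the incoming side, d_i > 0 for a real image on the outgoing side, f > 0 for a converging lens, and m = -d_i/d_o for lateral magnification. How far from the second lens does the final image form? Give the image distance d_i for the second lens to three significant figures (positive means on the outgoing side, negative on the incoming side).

6.51 cm

First lens: d_i1 = 1/(1/32 - 1/20.5) = -57.043 cm.
The intermediate image is virtual, 57.043 cm to the left of lens 1, so d_o2 = L - d_i1 = 19.5 - (-57.043) = 76.543 cm.
Second lens: d_i2 = 1/(1/6 - 1/(76.543)) = 6.510 cm.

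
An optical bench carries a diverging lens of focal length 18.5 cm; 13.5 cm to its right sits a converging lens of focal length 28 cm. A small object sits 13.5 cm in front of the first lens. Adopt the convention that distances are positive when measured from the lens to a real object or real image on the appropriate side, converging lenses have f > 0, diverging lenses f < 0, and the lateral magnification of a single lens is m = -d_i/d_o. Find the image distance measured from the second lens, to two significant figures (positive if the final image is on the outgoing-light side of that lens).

-89 cm

First lens: d_i1 = 1/(1/(-18.5) - 1/13.5) = -7.805 cm.
With d_i1 < 0 the first image is virtual and lies on the object side; the object distance for lens 2 is d_o2 = 13.5 - (-7.805) = 21.305 cm.
Second lens: d_i2 = 1/(1/28 - 1/(21.305)) = -89.097 cm.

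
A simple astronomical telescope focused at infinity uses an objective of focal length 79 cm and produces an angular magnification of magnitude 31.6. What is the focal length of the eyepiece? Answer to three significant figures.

2.50 cm

|M| = f_obj/f_eye, so f_eye = f_obj/|M| = 79/31.6 = 2.500 cm.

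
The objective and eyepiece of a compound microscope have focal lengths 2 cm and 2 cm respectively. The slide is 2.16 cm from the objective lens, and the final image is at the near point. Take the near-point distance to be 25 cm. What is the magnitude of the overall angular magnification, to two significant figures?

170

Objective: 1/d_i = 1/f_obj - 1/d_o = 1/2 - 1/2.16 = 0.03704 cm^-1, so d_i = 27.000 cm.
m_obj = -d_i/d_o = -27.000/2.16 = -12.500.
Eyepiece angular magnification (image at near point): M_eye = 1 + D/f_e = 1 + 25/2 = 13.500.
Overall M = m_obj x M_eye = (-12.500)(13.500) = -168.75.
|M| = 168.75.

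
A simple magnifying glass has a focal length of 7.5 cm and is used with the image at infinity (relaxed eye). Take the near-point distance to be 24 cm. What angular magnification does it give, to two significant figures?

M = D/f = 24/7.5 = 3.200.

3.2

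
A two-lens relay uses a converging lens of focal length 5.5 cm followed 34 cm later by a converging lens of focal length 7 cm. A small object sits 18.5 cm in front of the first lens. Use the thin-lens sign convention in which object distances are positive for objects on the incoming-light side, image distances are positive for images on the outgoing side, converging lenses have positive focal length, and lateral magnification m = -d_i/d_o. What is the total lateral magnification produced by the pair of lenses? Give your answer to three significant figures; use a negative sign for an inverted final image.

Lens 1: 1/d_i1 = 1/f_1 - 1/d_o1 = 1/5.5 - 1/18.5 = 0.12776 cm^-1, so d_i1 = 7.827 cm.
m_1 = -(7.827)/18.5 = -0.4231.
Object distance for lens 2: d_o2 = 34 - 7.827 = 26.173 cm.
Lens 2: 1/d_i2 = 1/f_2 - 1/d_o2 = 1/7 - 1/(26.173) = 0.10465 cm^-1, so d_i2 = 9.556 cm.
m_2 = -(9.556)/(26.173) = -0.3651.
The system's lateral magnification is m_1 m_2 = (-0.4231)(-0.3651) = 0.1545.

0.154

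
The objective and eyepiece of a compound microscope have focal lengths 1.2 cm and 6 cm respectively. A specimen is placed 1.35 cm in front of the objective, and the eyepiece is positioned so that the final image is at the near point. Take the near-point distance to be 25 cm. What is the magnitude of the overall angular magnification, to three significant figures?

41.3

Objective: 1/d_i = 1/f_obj - 1/d_o = 1/1.2 - 1/1.35 = 0.09259 cm^-1, so d_i = 10.800 cm.
m_obj = -d_i/d_o = -10.800/1.35 = -8.000.
Eyepiece angular magnification (image at near point): M_eye = 1 + D/f_e = 1 + 25/6 = 5.167.
Overall M = m_obj x M_eye = (-8.000)(5.167) = -41.33.
|M| = 41.33.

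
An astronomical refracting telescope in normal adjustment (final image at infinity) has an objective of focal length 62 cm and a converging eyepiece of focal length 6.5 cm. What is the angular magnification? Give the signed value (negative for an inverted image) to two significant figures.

M = -f_obj/f_eye = -62/(6.5) = -9.538.

-9.5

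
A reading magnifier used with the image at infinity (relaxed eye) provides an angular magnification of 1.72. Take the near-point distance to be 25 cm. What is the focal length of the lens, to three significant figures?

14.5 cm

For the image at infinity, M = D/f.
f = D/M = 25/1.72 = 14.535 cm.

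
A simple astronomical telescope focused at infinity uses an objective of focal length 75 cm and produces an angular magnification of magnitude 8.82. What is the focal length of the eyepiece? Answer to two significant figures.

|M| = f_obj/f_eye, so f_eye = f_obj/|M| = 75/8.82 = 8.503 cm.

8.5 cm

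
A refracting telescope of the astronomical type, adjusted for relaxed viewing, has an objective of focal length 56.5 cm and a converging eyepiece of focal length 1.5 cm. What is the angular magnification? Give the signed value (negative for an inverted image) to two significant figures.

M = -f_obj/f_eye = -56.5/(1.5) = -37.667.

-38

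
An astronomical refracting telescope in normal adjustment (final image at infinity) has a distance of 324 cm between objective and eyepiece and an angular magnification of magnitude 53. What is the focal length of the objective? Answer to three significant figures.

318 cm

In normal adjustment the tube length equals f_obj + f_eye and |M| = f_obj/f_eye.
So f_obj = 53 f_eye and 53 f_eye + f_eye = 324 cm, giving f_eye = 324/54 = 6.000 cm and f_obj = 318.000 cm.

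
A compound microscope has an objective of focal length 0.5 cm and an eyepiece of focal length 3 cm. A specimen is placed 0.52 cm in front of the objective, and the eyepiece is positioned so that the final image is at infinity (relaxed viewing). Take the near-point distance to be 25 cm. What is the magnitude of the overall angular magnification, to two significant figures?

Objective: 1/d_i = 1/f_obj - 1/d_o = 1/0.5 - 1/0.52 = 0.07692 cm^-1, so d_i = 13.000 cm.
m_obj = -d_i/d_o = -13.000/0.52 = -25.000.
Eyepiece angular magnification (image at infinity): M_eye = D/f_e = 25/3 = 8.333.
Overall M = m_obj x M_eye = (-25.000)(8.333) = -208.33.
|M| = 208.33.

210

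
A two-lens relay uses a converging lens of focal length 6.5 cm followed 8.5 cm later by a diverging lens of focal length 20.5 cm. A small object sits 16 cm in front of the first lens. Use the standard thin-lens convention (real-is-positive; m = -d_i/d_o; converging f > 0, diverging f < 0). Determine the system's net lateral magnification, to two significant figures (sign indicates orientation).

-0.78

Lens 1: 1/d_i1 = 1/f_1 - 1/d_o1 = 1/6.5 - 1/16 = 0.09135 cm^-1, so d_i1 = 10.947 cm.
m_1 = -(10.947)/16 = -0.6842.
This image would form 10.947 cm past lens 1, i.e. 2.447 cm beyond lens 2, so it is a virtual object for lens 2: d_o2 = 8.5 - 10.947 = -2.447 cm.
Lens 2: 1/d_i2 = 1/f_2 - 1/d_o2 = 1/(-20.5) - 1/(-2.447) = 0.35982 cm^-1, so d_i2 = 2.779 cm.
m_2 = -(2.779)/(-2.447) = 1.1356.
The system's lateral magnification is m_1 m_2 = (-0.6842)(1.1356) = -0.7770.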